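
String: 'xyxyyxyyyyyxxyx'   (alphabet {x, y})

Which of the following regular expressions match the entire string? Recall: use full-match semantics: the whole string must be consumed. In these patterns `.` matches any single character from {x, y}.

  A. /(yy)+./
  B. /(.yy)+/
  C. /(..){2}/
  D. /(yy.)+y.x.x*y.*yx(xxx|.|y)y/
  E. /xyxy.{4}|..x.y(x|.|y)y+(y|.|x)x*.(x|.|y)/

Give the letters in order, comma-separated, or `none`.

E

A → no match — must start with 'yy'
B → no match — must end with 'yy'
C → no match
D → no match — must start with 'yy'
E → match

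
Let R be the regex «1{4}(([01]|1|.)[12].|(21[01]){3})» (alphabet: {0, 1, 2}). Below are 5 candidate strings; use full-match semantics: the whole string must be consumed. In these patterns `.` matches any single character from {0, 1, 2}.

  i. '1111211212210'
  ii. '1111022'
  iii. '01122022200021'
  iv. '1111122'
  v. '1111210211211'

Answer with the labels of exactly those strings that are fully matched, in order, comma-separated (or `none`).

i → no match
ii → match
iii → no match — must start with '1'
iv → match
v → match

ii, iv, v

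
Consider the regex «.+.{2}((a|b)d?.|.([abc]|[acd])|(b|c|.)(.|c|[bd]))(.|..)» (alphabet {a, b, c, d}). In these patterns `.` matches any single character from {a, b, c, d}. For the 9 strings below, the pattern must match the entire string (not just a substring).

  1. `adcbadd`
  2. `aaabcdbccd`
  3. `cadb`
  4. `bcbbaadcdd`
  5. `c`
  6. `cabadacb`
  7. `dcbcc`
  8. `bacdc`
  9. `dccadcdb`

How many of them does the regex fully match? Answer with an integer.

1. `adcbadd` → match
2. `aaabcdbccd` → match
3. `cadb` → no match
4. `bcbbaadcdd` → match
5. `c` → no match
6. `cabadacb` → match
7. `dcbcc` → no match
8. `bacdc` → no match
9. `dccadcdb` → match
Total matched: 5

5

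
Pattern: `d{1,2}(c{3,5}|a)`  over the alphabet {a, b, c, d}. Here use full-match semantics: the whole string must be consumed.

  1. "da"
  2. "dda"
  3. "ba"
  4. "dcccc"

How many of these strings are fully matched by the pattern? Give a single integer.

1 → match
2 → match
3 → no match — must start with "d"
4 → match
Total matched: 3

3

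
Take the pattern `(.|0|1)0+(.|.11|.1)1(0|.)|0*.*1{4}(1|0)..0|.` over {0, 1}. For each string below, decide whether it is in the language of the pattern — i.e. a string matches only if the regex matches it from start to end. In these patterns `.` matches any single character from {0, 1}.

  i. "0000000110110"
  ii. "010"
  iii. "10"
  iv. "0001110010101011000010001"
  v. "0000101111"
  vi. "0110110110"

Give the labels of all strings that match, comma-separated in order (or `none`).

i → no match
ii → no match
iii → no match
iv → no match
v → no match
vi → no match

none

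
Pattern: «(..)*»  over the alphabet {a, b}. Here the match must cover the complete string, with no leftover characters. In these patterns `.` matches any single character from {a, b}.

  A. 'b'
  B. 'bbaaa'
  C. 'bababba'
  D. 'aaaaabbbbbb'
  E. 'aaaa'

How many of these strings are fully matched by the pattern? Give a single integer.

1

A → no match
B → no match
C → no match
D → no match
E → match
Total matched: 1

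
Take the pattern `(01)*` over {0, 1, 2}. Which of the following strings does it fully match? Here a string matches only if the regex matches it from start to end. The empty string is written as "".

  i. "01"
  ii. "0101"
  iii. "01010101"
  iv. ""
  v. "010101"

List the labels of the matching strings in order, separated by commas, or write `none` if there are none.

i, ii, iii, iv, v

i → match
ii → match
iii → match
iv → match
v → match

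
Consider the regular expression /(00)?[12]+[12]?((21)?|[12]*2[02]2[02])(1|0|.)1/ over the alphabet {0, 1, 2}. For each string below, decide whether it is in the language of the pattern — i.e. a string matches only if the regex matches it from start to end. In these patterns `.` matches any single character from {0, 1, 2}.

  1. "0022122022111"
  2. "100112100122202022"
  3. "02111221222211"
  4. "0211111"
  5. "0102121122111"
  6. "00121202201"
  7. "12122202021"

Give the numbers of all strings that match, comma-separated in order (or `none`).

6, 7

1 → no match
2 → no match — must end with "1"
3 → no match
4. "0211111" → no match
5 → no match
6. "00121202201" → match
7. "12122202021" → match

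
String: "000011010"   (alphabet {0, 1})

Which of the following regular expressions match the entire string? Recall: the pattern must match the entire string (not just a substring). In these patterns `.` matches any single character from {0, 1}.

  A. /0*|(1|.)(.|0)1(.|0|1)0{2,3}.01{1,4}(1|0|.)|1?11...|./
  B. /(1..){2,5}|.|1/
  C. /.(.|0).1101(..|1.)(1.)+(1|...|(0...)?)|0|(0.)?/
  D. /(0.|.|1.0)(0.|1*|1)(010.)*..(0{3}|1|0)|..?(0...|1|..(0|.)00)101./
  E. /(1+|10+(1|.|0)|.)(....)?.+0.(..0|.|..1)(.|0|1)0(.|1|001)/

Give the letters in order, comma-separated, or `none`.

A → no match
B → no match
C → no match
D → match
E → no match

D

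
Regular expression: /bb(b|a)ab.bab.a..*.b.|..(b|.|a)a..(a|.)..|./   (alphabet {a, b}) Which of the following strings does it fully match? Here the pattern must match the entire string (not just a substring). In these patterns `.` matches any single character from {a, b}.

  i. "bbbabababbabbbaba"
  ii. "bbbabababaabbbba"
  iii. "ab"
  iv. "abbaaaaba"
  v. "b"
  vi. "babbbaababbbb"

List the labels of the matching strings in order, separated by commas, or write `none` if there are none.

i, ii, iv, v

i → match
ii → match
iii → no match
iv → match
v → match
vi → no match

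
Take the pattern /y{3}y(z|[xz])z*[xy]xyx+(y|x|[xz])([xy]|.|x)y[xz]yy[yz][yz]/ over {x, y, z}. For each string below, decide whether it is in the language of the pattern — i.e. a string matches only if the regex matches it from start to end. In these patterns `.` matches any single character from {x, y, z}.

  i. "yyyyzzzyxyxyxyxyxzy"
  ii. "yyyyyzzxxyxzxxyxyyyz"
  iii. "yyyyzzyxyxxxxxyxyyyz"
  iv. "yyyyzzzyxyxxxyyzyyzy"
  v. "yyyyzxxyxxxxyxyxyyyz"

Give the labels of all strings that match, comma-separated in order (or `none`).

iii, iv, v

i → no match
ii → no match
iii → match
iv → match
v → match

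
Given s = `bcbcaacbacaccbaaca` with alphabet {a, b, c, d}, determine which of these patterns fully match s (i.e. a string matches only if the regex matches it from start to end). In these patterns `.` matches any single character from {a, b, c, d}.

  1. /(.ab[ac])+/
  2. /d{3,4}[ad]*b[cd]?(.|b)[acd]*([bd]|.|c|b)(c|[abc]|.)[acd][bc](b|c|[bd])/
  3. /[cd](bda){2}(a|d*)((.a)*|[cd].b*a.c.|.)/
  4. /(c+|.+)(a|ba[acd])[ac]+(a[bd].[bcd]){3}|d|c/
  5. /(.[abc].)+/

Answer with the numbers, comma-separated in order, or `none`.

1 → no match
2 → no match — must start with `d`
3 → no match
4 → no match
5 → match

5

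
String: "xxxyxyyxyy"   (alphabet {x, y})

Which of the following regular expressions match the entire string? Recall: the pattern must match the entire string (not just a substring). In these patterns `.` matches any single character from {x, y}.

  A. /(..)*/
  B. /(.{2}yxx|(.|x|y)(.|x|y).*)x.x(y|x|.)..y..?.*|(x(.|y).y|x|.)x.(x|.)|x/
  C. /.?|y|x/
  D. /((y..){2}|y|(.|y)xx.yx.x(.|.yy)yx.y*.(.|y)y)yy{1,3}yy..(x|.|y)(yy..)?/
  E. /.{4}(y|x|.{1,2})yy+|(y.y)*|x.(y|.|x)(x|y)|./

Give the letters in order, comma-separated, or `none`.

A, B

A → match
B → match
C → no match
D → no match
E → no match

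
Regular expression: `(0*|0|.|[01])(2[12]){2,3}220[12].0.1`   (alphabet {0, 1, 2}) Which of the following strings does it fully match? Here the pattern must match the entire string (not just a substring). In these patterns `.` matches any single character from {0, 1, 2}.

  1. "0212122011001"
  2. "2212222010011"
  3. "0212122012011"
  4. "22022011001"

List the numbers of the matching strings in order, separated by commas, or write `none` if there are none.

1 → match
2 → match
3 → match
4 → no match

1, 2, 3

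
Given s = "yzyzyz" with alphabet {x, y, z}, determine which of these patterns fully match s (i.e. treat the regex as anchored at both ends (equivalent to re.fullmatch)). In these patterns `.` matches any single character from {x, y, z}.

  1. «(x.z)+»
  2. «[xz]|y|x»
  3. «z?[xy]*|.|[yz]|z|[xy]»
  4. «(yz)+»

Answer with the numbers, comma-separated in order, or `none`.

1 → no match — must start with "x"
2 → no match
3 → no match
4 → match

4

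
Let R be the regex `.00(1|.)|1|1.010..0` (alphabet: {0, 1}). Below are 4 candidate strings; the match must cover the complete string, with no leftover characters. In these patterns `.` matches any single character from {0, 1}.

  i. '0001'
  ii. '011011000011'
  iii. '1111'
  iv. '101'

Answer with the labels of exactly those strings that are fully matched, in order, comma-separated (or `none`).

i → match
ii → no match
iii → no match
iv → no match

i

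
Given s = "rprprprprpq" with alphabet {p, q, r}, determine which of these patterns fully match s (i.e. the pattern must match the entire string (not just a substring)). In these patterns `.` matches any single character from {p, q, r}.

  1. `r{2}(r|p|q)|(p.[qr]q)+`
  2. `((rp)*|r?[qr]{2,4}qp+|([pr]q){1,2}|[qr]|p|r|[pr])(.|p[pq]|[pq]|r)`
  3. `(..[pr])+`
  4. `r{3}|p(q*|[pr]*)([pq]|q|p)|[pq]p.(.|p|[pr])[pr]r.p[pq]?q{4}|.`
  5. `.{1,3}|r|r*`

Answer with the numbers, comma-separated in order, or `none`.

1 → no match
2 → match
3 → no match
4 → no match
5 → no match

2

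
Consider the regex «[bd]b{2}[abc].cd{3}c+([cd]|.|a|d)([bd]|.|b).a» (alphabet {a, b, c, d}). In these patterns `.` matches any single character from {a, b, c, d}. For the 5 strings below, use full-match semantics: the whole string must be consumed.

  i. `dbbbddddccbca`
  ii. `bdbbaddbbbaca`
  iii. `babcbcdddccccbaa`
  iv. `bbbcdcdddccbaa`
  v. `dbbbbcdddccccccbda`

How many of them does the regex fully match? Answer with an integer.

2

i → no match
ii → no match
iii → no match
iv → match
v → match
Total matched: 2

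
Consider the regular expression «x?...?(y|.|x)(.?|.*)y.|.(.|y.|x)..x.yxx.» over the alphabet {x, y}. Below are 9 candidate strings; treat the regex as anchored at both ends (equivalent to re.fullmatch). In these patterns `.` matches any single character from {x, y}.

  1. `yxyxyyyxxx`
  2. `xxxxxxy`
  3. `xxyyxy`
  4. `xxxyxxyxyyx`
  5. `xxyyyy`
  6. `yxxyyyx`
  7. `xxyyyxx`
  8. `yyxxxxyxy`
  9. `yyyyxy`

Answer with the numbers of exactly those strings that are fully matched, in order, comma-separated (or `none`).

1 → no match
2 → no match
3 → no match
4 → match
5 → match
6 → match
7 → no match
8 → no match
9 → no match

4, 5, 6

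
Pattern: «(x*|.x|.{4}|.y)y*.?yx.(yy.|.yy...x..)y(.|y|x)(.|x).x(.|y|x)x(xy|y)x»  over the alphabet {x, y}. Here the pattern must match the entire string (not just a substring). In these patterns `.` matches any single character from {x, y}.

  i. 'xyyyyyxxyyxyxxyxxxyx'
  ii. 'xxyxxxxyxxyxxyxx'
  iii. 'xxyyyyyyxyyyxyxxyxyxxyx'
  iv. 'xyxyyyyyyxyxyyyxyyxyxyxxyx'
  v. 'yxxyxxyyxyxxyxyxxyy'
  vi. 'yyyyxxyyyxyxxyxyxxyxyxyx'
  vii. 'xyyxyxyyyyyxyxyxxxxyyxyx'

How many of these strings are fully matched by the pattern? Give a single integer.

i → match
ii → no match
iii → match
iv → match
v → no match — must end with 'x'
vi → match
vii → no match
Total matched: 4

4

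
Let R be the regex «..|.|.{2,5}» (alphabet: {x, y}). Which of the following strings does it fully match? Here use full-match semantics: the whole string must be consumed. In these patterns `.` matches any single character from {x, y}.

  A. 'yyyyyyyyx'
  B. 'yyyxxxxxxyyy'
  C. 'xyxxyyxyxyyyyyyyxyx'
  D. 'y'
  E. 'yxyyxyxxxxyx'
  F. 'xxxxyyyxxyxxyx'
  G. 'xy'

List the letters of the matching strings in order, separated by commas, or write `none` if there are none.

A. 'yyyyyyyyx' → no match
B. 'yyyxxxxxxyyy' → no match
C → no match
D. 'y' → match
E. 'yxyyxyxxxxyx' → no match
F → no match
G. 'xy' → match

D, G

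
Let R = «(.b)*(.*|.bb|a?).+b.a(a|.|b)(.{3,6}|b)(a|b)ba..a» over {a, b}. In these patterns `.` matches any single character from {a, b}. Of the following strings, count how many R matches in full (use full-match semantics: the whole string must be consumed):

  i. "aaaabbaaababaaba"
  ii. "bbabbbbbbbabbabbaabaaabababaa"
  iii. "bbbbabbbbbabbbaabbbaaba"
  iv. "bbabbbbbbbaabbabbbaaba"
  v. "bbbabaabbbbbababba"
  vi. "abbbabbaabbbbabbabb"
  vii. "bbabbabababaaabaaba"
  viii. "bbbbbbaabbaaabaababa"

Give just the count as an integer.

i → match
ii → match
iii → match
iv → match
v → match
vi → no match — must end with "a"
vii → match
viii → no match
Total matched: 6

6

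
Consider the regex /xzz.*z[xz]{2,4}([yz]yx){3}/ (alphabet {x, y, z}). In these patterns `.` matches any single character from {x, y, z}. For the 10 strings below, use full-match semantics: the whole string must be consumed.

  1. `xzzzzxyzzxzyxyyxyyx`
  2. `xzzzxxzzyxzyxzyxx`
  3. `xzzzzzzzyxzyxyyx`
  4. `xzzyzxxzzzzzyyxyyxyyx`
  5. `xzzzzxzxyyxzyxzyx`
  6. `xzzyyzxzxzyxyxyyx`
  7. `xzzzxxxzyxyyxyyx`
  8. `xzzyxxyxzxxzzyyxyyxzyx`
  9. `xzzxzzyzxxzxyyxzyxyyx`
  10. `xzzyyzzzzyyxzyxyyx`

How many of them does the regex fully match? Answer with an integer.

1 → match
2 → no match — must end with `yx`
3 → match
4 → match
5 → match
6 → no match
7 → match
8 → match
9 → match
10 → match
Total matched: 8

8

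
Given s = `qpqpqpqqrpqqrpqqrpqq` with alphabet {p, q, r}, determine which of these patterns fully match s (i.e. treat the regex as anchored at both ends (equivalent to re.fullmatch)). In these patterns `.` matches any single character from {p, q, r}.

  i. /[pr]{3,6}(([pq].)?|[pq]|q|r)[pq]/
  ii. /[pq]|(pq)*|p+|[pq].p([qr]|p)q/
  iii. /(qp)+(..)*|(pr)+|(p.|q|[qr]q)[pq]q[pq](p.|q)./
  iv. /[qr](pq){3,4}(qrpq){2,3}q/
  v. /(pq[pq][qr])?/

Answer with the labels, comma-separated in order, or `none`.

iii, iv

i → no match
ii → no match
iii → match
iv → match
v → no match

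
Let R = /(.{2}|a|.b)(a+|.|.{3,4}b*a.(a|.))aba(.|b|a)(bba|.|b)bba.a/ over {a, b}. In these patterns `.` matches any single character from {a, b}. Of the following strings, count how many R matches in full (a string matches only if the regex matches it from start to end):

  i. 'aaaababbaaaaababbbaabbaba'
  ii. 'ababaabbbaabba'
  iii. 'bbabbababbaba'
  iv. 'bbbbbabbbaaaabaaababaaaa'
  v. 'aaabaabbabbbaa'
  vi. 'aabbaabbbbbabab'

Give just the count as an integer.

i → no match
ii → no match
iii → no match
iv → no match
v → no match
vi → no match — must end with 'a'
Total matched: 0

0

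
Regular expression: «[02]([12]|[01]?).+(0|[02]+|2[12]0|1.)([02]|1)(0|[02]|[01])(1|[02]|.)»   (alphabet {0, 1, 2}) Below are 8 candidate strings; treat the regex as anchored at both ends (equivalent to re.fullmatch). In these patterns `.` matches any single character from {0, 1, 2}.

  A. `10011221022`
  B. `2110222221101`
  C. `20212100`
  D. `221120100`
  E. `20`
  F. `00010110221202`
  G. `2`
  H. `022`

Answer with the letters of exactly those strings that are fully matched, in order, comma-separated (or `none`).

A → no match
B → no match
C → match
D → match
E → no match
F → no match
G → no match
H → no match

C, D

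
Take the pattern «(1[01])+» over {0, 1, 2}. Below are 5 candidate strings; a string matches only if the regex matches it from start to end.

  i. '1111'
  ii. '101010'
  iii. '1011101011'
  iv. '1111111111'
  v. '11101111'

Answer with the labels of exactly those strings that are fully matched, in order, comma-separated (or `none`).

i, ii, iii, iv, v

i → match
ii → match
iii → match
iv → match
v → match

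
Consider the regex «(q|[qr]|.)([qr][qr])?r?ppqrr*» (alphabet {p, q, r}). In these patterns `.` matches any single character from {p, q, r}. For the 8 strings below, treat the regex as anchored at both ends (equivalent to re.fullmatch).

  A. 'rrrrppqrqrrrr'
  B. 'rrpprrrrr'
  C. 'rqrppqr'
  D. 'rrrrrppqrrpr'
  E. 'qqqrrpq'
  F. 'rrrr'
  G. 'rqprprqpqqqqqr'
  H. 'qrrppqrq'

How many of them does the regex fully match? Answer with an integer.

1

A → no match
B → no match
C → match
D → no match
E → no match
F → no match
G → no match
H → no match
Total matched: 1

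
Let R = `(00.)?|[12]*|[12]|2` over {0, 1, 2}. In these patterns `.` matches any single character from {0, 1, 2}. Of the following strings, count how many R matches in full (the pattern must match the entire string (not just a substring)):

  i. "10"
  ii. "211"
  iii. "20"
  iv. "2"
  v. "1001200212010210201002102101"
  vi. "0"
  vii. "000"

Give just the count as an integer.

3

i. "10" → no match
ii. "211" → match
iii. "20" → no match
iv. "2" → match
v → no match
vi. "0" → no match
vii. "000" → match
Total matched: 3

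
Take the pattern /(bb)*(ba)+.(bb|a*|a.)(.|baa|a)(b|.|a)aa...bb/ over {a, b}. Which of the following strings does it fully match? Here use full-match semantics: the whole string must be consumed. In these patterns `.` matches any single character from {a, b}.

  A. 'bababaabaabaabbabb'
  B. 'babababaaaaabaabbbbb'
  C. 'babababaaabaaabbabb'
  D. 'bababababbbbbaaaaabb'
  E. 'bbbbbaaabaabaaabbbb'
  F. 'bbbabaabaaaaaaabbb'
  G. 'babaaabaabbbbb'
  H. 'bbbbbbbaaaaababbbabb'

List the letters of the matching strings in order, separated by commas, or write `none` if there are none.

A, B, C, D, E, F, G

A → match
B → match
C → match
D → match
E → match
F → match
G → match
H → no match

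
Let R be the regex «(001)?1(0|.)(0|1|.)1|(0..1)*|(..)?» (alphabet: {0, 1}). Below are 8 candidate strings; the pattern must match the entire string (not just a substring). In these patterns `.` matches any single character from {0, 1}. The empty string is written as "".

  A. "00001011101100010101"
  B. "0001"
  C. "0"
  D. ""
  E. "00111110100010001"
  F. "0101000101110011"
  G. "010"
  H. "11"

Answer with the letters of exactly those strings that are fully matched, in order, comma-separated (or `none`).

B, D, F, H

A → no match
B → match
C → no match
D → match
E → no match
F → match
G → no match
H → match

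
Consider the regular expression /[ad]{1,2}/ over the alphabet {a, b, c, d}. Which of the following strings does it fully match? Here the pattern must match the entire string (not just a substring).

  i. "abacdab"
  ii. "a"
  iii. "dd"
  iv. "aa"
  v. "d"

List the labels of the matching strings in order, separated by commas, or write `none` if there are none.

ii, iii, iv, v

i → no match
ii → match
iii → match
iv → match
v → match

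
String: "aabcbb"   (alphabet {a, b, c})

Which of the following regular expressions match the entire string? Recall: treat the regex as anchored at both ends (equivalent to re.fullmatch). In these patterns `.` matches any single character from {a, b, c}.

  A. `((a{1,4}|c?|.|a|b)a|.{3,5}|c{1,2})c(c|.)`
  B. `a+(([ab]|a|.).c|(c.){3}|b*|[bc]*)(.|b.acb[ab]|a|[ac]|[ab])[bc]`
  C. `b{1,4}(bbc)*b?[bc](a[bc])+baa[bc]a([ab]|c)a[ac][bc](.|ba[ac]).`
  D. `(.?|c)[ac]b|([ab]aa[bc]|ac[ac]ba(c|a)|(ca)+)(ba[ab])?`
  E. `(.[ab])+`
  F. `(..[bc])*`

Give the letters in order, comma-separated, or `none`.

B, F

A → no match
B → match
C → no match — must start with "b"
D → no match
E → no match
F → match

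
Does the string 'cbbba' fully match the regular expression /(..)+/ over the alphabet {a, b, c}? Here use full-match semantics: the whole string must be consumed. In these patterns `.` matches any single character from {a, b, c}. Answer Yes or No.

No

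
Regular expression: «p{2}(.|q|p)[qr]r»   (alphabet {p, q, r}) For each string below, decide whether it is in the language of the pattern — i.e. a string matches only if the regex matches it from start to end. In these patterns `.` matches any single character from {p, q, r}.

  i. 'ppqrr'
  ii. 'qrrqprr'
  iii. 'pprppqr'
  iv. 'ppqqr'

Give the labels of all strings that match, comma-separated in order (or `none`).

i, iv

i → match
ii → no match — must start with 'p'
iii → no match
iv → match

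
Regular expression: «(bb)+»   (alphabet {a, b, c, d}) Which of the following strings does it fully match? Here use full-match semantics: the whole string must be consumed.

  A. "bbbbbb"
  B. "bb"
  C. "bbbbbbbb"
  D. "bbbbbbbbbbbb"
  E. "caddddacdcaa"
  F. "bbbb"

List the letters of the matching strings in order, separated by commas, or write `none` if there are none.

A, B, C, D, F

A → match
B → match
C → match
D → match
E → no match — must start with "bb"
F → match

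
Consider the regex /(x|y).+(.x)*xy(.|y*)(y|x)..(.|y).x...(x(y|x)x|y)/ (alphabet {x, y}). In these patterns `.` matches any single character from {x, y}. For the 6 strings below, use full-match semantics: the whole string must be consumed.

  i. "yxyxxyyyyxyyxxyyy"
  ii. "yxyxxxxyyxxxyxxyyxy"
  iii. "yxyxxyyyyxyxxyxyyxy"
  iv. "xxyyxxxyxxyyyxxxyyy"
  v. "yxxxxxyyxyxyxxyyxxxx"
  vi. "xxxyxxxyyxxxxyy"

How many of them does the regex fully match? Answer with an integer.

i → match
ii → match
iii → match
iv → match
v → match
vi → match
Total matched: 6

6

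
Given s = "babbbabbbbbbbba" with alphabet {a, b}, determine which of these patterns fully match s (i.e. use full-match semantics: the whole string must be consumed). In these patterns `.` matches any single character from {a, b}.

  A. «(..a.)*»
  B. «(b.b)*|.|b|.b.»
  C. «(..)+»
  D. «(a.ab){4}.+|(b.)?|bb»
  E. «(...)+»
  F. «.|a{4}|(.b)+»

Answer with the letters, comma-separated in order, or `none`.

E

A → no match
B → no match
C → no match
D → no match
E → match
F → no match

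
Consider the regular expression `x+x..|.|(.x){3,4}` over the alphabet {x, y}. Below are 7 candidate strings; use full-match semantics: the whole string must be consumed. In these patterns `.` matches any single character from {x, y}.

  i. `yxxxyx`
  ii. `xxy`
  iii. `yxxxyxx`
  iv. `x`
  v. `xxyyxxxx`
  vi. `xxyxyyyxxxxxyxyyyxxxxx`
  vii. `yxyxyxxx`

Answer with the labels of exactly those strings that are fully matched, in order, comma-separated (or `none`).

i, iv, vii

i. `yxxxyx` → match
ii. `xxy` → no match
iii. `yxxxyxx` → no match
iv. `x` → match
v. `xxyyxxxx` → no match
vi → no match
vii. `yxyxyxxx` → match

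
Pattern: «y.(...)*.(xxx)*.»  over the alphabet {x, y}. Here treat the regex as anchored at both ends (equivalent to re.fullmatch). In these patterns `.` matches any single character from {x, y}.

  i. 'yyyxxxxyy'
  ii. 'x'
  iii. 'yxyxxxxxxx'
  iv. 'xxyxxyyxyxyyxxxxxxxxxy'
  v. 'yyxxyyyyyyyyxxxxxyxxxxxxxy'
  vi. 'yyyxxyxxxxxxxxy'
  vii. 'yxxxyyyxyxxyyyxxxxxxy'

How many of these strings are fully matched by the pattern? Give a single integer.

i → no match
ii → no match — must start with 'y'
iii → match
iv → no match — must start with 'y'
v → no match
vi → no match
vii → no match
Total matched: 1

1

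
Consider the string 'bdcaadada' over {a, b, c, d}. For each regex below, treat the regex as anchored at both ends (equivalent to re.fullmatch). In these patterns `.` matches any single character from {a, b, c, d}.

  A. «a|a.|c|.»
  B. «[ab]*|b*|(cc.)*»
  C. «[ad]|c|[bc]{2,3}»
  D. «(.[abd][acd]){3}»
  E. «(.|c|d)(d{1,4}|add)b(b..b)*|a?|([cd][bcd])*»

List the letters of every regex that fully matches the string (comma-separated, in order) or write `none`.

A → no match
B → no match
C → no match
D → match
E → no match

D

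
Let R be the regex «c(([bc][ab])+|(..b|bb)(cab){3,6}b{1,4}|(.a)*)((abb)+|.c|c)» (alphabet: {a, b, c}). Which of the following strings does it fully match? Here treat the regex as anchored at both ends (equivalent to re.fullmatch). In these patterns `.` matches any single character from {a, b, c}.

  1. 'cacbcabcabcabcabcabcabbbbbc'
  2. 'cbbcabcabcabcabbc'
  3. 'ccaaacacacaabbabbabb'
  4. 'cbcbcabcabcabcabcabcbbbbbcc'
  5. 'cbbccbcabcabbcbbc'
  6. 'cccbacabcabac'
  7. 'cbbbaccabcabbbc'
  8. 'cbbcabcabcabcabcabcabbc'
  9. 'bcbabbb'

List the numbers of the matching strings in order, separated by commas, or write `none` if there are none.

1, 2, 3, 8

1 → match
2 → match
3 → match
4 → no match
5 → no match
6 → no match
7 → no match
8 → match
9 → no match — must start with 'c'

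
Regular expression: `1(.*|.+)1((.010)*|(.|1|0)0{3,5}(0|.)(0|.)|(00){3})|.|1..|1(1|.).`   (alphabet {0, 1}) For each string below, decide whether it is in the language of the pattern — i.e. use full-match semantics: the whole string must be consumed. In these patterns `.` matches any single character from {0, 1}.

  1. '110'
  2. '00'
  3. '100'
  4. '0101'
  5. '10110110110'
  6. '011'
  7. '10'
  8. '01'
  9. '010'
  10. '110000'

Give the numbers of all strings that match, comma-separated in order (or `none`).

1 → match
2 → no match
3 → match
4 → no match
5 → no match
6 → no match
7 → no match
8 → no match
9 → no match
10 → no match

1, 3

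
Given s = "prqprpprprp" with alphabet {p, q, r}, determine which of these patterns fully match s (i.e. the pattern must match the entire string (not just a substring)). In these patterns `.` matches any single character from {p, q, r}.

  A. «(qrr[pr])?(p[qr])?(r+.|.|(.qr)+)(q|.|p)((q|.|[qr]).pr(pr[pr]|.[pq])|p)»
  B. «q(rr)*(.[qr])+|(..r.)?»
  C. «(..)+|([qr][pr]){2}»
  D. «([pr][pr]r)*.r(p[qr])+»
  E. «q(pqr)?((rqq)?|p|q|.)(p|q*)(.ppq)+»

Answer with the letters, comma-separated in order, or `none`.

A → match
B → no match
C → no match
D → no match
E → no match — must start with "q"

A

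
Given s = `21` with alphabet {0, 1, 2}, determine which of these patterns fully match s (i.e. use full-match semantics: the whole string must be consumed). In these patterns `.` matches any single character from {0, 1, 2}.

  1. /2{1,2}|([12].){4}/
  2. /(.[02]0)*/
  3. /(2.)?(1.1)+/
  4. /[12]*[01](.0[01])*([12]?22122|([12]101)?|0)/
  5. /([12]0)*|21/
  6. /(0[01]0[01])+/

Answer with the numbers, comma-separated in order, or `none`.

1 → no match
2 → no match
3 → no match
4 → match
5 → match
6 → no match — must start with `0`

4, 5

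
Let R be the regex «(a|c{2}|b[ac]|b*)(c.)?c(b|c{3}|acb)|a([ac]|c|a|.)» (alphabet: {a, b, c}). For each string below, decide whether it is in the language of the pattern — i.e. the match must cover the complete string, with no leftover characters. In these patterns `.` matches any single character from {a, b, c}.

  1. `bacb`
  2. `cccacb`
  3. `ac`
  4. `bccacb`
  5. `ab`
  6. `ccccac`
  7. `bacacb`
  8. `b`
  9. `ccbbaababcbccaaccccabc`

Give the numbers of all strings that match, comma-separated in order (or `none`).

1 → match
2 → match
3 → match
4 → match
5 → match
6 → no match
7 → match
8 → no match
9 → no match

1, 2, 3, 4, 5, 7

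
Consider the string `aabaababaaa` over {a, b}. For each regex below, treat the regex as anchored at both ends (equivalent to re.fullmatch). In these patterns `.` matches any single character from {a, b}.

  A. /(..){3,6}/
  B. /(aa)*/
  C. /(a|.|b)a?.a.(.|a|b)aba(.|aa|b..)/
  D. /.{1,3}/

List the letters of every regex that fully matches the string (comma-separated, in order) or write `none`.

C

A → no match
B → no match
C → match
D → no match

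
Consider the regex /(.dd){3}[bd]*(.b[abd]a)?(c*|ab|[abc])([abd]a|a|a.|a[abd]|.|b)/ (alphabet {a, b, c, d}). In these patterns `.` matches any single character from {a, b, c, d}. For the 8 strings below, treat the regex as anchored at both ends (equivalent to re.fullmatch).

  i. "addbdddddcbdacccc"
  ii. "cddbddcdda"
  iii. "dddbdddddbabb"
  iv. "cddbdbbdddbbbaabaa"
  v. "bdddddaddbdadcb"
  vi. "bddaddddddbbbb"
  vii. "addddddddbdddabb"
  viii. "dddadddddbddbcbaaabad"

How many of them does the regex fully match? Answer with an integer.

6

i → match
ii. "cddbddcdda" → match
iii → match
iv → no match
v → no match
vi → match
vii → match
viii → match
Total matched: 6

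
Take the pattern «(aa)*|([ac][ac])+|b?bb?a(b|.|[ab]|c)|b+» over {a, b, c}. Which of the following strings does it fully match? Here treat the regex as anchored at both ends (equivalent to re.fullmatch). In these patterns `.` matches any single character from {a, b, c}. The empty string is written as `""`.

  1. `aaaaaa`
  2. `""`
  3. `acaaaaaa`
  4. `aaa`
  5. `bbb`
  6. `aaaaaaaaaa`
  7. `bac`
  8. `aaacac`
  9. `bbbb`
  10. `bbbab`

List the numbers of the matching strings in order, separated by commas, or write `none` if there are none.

1. `aaaaaa` → match
2. `""` → match
3. `acaaaaaa` → match
4. `aaa` → no match
5. `bbb` → match
6. `aaaaaaaaaa` → match
7. `bac` → match
8. `aaacac` → match
9. `bbbb` → match
10. `bbbab` → match

1, 2, 3, 5, 6, 7, 8, 9, 10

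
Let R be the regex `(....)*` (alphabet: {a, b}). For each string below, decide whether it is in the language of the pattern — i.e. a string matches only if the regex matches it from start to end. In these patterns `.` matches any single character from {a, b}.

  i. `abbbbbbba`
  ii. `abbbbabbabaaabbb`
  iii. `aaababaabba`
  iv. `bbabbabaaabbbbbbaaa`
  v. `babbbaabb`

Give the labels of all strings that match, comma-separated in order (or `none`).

i → no match
ii → match
iii → no match
iv → no match
v → no match

ii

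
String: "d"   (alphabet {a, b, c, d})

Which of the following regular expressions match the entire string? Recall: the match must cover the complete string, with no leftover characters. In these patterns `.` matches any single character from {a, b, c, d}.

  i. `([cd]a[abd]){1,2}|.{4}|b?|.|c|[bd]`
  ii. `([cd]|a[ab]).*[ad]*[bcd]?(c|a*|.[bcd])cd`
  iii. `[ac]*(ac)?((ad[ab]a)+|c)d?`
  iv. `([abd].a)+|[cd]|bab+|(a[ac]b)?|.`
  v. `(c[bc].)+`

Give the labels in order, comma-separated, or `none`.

i → match
ii → no match — must end with "cd"
iii → no match
iv → match
v → no match — must start with "c"

i, iv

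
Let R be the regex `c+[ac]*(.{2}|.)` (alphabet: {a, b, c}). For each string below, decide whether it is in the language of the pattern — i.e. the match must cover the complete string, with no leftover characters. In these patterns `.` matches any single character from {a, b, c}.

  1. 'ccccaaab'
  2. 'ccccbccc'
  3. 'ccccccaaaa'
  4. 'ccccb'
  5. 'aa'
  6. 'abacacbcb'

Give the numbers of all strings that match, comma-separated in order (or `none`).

1 → match
2 → no match
3 → match
4 → match
5 → no match — must start with 'c'
6 → no match — must start with 'c'

1, 3, 4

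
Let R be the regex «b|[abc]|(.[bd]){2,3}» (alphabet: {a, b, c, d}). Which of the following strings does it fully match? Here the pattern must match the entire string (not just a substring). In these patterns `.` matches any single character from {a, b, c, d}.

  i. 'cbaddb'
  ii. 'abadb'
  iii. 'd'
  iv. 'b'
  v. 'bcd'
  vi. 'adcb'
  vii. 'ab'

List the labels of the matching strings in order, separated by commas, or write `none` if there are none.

i → match
ii → no match
iii → no match
iv → match
v → no match
vi → match
vii → no match

i, iv, vi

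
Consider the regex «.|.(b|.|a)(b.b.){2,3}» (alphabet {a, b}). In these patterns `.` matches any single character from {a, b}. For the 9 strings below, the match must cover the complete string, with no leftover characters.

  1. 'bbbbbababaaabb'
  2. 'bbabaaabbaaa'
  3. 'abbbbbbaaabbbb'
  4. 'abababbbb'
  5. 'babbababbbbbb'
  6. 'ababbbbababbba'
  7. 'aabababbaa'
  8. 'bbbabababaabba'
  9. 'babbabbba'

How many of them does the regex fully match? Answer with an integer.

1 → no match
2. 'bbabaaabbaaa' → no match
3 → no match
4. 'abababbbb' → no match
5 → no match
6 → no match
7. 'aabababbaa' → no match
8 → no match
9. 'babbabbba' → no match
Total matched: 0

0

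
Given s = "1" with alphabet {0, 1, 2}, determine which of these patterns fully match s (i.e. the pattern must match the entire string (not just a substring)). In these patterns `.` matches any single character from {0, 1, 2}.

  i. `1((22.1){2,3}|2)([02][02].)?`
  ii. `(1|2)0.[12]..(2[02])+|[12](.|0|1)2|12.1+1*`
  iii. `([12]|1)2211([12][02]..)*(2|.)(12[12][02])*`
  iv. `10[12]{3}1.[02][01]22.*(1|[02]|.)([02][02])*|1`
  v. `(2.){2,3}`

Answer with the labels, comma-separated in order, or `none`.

iv

i → no match
ii → no match
iii → no match
iv → match
v → no match — must start with "2"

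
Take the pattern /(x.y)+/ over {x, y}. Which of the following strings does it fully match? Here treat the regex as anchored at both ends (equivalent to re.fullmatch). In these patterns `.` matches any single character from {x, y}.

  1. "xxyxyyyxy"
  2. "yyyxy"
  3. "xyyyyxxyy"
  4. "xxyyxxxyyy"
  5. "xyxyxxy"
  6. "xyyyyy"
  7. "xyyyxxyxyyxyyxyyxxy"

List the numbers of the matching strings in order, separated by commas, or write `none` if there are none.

none

1 → no match
2 → no match — must start with "x"
3 → no match
4 → no match
5 → no match
6 → no match
7 → no match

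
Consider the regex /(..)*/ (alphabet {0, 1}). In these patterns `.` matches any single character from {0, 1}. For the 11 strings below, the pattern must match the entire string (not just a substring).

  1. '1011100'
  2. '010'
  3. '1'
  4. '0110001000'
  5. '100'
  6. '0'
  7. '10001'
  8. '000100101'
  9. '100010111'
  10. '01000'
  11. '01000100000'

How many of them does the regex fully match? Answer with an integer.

1

1 → no match
2 → no match
3 → no match
4 → match
5 → no match
6 → no match
7 → no match
8 → no match
9 → no match
10 → no match
11 → no match
Total matched: 1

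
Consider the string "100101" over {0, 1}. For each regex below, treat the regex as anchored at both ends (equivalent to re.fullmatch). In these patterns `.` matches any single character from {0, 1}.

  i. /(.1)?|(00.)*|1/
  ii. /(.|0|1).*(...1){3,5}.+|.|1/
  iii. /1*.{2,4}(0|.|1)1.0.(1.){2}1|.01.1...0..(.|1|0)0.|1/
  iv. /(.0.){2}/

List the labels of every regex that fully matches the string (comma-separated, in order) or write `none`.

iv

i → no match
ii → no match
iii → no match
iv → match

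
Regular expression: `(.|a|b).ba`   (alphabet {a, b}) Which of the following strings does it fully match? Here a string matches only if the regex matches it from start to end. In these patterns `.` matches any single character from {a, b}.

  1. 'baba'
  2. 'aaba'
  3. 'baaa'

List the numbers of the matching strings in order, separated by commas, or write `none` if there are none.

1 → match
2 → match
3 → no match — must end with 'ba'

1, 2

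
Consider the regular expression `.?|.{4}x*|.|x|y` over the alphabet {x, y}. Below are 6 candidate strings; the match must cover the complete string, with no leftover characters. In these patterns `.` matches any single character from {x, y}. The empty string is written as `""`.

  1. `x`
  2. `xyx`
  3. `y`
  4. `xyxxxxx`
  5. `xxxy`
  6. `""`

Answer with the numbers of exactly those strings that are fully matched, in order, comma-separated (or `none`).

1, 3, 4, 5, 6

1 → match
2 → no match
3 → match
4 → match
5 → match
6 → match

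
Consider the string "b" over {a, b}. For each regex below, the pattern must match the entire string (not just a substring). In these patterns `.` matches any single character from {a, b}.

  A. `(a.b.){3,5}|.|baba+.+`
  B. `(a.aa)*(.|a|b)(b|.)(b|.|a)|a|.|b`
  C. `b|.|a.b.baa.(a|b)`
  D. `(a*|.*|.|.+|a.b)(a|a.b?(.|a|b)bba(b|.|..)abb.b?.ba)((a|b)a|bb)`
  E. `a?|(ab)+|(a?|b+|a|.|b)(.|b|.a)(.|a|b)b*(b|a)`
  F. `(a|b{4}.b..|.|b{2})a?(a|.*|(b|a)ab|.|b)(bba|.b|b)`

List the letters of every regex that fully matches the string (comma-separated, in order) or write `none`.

A → match
B → match
C → match
D → no match
E → no match
F → no match

A, B, C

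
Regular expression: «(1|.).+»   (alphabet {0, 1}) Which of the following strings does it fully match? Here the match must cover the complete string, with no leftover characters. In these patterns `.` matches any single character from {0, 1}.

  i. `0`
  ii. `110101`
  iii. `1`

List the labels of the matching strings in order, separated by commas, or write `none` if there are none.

i → no match
ii → match
iii → no match

ii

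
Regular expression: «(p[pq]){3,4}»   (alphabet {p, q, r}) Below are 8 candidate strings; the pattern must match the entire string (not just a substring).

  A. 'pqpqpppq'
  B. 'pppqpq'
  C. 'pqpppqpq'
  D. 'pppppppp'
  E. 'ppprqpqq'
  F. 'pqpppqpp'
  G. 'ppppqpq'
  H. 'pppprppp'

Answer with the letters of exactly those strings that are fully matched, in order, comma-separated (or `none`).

A, B, C, D, F

A. 'pqpqpppq' → match
B. 'pppqpq' → match
C. 'pqpppqpq' → match
D. 'pppppppp' → match
E. 'ppprqpqq' → no match
F. 'pqpppqpp' → match
G. 'ppppqpq' → no match
H. 'pppprppp' → no match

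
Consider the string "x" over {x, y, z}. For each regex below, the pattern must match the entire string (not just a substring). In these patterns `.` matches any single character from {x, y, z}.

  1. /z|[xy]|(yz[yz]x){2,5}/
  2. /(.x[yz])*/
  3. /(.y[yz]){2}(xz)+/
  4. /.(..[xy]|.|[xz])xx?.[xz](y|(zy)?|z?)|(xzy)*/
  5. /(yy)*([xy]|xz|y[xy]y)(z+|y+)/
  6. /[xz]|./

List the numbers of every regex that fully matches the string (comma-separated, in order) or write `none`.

1 → match
2 → no match
3 → no match — must end with "xz"
4 → no match
5 → no match
6 → match

1, 6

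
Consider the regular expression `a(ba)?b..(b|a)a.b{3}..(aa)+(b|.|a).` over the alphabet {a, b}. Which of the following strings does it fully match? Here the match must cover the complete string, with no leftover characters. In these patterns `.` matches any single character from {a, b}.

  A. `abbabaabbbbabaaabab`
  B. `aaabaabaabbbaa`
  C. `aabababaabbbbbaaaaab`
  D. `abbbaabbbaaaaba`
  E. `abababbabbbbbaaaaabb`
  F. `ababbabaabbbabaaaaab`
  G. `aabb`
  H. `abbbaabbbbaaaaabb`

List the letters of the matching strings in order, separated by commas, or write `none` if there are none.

E, F

A → no match
B → no match
C → no match
D → no match
E → match
F → match
G → no match
H → no match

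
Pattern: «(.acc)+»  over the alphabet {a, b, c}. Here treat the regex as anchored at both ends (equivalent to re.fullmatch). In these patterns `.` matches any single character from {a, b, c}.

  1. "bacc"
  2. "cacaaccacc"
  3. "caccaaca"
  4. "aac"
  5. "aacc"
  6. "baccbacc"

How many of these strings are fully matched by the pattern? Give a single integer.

3

1 → match
2 → no match
3 → no match — must end with "acc"
4 → no match — must end with "acc"
5 → match
6 → match
Total matched: 3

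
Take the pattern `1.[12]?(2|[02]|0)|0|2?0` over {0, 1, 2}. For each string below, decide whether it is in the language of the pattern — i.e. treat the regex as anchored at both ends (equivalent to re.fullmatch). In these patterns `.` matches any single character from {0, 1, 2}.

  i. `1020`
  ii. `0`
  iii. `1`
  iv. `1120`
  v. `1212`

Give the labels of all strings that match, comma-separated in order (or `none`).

i → match
ii → match
iii → no match
iv → match
v → match

i, ii, iv, v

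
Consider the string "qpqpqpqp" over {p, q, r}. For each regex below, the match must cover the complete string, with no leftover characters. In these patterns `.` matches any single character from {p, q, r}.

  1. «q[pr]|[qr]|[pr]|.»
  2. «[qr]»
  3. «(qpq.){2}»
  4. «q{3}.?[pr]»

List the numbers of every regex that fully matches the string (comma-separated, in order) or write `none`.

1 → no match
2 → no match
3 → match
4 → no match

3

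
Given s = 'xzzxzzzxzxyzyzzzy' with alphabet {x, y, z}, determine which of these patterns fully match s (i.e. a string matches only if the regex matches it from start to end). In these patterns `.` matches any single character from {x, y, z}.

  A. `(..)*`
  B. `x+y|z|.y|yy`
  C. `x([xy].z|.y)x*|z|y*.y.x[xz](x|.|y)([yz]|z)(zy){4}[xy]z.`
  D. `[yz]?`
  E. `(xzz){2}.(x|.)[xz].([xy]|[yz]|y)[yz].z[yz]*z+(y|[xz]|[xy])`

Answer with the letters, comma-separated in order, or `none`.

A → no match
B → no match
C → no match
D → no match
E → match

E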